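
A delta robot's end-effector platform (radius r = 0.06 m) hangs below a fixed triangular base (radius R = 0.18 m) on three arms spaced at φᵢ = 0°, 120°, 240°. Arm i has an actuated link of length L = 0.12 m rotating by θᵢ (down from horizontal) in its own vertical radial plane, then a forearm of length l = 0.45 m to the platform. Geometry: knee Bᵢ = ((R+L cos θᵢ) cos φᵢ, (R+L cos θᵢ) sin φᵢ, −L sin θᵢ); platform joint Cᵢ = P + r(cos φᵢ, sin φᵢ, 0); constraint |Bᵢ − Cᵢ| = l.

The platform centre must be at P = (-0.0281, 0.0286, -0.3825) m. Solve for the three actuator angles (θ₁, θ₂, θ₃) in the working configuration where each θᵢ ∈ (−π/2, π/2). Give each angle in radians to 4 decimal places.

φ1=0.0° → target in arm frame (-0.0281, 0.0286)
  A cos θ + B sin θ = C:  0.1481·cos θ + -0.3825·sin θ = 0.0793
  γ=atan2(-0.3825,0.1481)=-1.2014;  ψ=arccos(0.1934)=1.3761;  θ1=γ+ψ≈0.1747
arm 2 (φ=120.0°): x'=0.0388, y'=0.0100
  A cos θ + B sin θ = C:  0.0812·cos θ + -0.3825·sin θ = 0.1463
  √(A²+B²)=0.3910;  θ2 = -1.3617+1.1874 ≈ -0.1742
φ3=240.0° → target in arm frame (-0.0107, -0.0386)
  A cos θ + B sin θ = C:  0.1307·cos θ + -0.3825·sin θ = 0.0967
  γ=atan2(-0.3825,0.1307)=-1.2415;  ψ=arccos(0.2393)=1.3292;  θ3=γ+ψ≈0.0877

θ₁ = 0.1747, θ₂ = -0.1742, θ₃ = 0.0877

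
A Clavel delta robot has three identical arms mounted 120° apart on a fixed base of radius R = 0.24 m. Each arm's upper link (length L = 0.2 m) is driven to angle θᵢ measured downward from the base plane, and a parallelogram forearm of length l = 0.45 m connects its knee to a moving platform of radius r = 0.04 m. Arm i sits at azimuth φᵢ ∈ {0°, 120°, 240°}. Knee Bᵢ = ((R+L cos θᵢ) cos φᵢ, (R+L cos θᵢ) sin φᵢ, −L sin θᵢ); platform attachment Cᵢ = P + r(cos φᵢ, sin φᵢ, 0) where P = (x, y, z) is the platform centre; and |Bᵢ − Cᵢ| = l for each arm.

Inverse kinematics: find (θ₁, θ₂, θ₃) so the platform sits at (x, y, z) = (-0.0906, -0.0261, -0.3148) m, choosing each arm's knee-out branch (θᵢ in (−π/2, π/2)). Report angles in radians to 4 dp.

θ₁ = 0.8726, θ₂ = 0.3490, θ₃ = 0.0872

rotate P by −φ1: (-0.0906, -0.0261, -0.3148)
  e−x'=0.2906;  (l²−L²−(e−x')²−y'²−z²)/2L = -0.0543
  √(A²+B²)=0.4284;  θ1 = -0.8254+1.6979 ≈ 0.8726
arm 2 (φ=120.0°): x'=0.0227, y'=0.0915
  A cos θ + B sin θ = C:  0.1773·cos θ + -0.3148·sin θ = 0.0590
  θ2 = atan2(B,A) + arccos(C/0.3613) = 0.3490
rotate P by −φ3: (0.0679, -0.0654, -0.3148)
  A cos θ + B sin θ = C:  0.1321·cos θ + -0.3148·sin θ = 0.1042
  √(A²+B²)=0.3414;  θ3 = -1.1735+1.2607 ≈ 0.0872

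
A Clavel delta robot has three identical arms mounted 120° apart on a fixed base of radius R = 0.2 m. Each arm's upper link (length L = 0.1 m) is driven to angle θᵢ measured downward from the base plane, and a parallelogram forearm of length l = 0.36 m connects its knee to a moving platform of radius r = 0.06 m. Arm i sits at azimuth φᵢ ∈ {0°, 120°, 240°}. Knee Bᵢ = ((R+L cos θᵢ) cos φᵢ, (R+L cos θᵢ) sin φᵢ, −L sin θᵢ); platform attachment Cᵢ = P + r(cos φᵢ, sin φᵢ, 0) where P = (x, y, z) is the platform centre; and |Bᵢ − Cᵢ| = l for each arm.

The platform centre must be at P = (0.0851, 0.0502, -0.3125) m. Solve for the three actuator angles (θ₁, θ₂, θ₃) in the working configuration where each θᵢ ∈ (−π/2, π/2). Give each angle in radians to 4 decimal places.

θ₁ = -0.0877, θ₂ = 0.5236, θ₃ = 1.0469

arm 1 (φ=0.0°): x'=0.0851, y'=0.0502
  A cos θ + B sin θ = C:  0.0549·cos θ + -0.3125·sin θ = 0.0820
  √(A²+B²)=0.3173;  θ1 = -1.3969+1.3092 ≈ -0.0877
arm 2 (φ=120.0°): x'=0.0009, y'=-0.0988
  e−x'=0.1391;  (l²−L²−(e−x')²−y'²−z²)/2L = -0.0358
  √(A²+B²)=0.3421;  θ2 = -1.1521+1.6756 ≈ 0.5236
arm 3 (φ=240.0°): x'=-0.0860, y'=0.0486
  A=0.2260, B=-0.3125, C=(l²−L²−A²−y'²−z²)/(2L)=-0.1575
  √(A²+B²)=0.3857;  θ3 = -0.9446+1.9915 ≈ 1.0469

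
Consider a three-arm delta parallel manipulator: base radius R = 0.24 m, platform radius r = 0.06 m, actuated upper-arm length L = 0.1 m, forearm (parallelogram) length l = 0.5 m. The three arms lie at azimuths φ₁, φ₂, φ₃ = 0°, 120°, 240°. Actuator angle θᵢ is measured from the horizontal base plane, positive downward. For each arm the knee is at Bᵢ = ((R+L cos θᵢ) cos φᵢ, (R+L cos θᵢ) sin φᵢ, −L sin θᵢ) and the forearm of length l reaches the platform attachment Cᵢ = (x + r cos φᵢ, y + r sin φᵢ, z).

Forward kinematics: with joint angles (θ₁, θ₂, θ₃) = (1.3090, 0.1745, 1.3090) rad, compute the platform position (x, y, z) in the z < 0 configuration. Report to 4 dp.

arm 1 at φ=0.0°: e+L cos θ1 = 0.2059;  S1 = (0.2059, 0.0000, -0.0966)
S2 = (0.2785·cos120.0°, 0.2785·sin120.0°, -0.0174) = (-0.1392, 0.2412, -0.0174)
arm 3 at φ=240.0°: e+L cos θ3 = 0.2059;  S3 = (-0.1029, -0.1783, -0.0966)
subtract pairs → two planes through P
linear system: -0.6902x+0.4823y = 0.0261−0.1585z; -0.6176x+-0.3566y = 0.0000−0.0000z
det = 0.5441;  x = -0.0171+0.1039z,  y = 0.0297+-0.1799z
quadratic in z: (1.0431)z²+(0.1362)z+(-0.1901)=0, √Δ=0.9009 → z ∈ {-0.4971, 0.3665}; z = -0.4971 (taking z<0)
x = -0.0688, y = 0.1191

(-0.0688, 0.1191, -0.4971)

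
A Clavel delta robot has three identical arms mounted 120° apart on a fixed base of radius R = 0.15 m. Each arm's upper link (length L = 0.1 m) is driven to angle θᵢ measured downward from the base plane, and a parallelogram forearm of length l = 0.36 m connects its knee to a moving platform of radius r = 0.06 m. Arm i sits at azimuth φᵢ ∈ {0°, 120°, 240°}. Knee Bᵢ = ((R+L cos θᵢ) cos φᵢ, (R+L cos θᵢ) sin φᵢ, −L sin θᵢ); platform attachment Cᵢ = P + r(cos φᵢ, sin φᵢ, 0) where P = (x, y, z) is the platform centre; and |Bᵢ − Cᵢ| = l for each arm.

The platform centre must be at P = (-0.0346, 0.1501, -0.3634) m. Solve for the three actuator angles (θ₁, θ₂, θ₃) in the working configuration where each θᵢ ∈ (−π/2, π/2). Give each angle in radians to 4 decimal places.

rotate P by −φ1: (-0.0346, 0.1501, -0.3634)
  A cos θ + B sin θ = C:  0.1246·cos θ + -0.3634·sin θ = -0.2526
  √(A²+B²)=0.3842;  θ1 = -1.2405+2.2882 ≈ 1.0478
φ2=120.0° → target in arm frame (0.1473, -0.0451)
  e−x'=-0.0573;  (l²−L²−(e−x')²−y'²−z²)/2L = -0.0889
  √(A²+B²)=0.3679;  θ2 = -1.7272+1.8148 ≈ 0.0876
arm 3 (φ=240.0°): x'=-0.1127, y'=-0.1050
  e−x'=0.2027;  (l²−L²−(e−x')²−y'²−z²)/2L = -0.3229
  θ3 = atan2(B,A) + arccos(C/0.4161) = 1.3969

θ₁ = 1.0478, θ₂ = 0.0876, θ₃ = 1.3969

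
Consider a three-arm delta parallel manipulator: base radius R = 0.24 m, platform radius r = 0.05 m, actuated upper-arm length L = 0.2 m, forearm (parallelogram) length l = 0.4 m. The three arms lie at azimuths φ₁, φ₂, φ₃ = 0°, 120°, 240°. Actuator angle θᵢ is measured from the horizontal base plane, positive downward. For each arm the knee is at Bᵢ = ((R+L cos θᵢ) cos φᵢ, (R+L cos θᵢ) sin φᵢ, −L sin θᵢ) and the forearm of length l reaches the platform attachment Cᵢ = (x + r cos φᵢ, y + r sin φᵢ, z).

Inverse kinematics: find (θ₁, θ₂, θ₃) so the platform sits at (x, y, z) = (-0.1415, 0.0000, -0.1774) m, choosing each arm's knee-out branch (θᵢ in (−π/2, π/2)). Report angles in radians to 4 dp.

rotate P by −φ1: (-0.1415, 0.0000, -0.1774)
  A cos θ + B sin θ = C:  0.3315·cos θ + -0.1774·sin θ = -0.0534
  θ1 = atan2(B,A) + arccos(C/0.3760) = 1.2220
φ2=120.0° → target in arm frame (0.0707, 0.1225)
  A cos θ + B sin θ = C:  0.1193·cos θ + -0.1774·sin θ = 0.1482
  √(A²+B²)=0.2138;  θ2 = -0.9790+0.8045 ≈ -0.1744
rotate P by −φ3: (0.0708, -0.1225, -0.1774)
  A cos θ + B sin θ = C:  0.1192·cos θ + -0.1774·sin θ = 0.1482
  γ=atan2(-0.1774,0.1192)=-0.9790;  ψ=arccos(0.6935)=0.8045;  θ3=γ+ψ≈-0.1744

θ₁ = 1.2220, θ₂ = -0.1744, θ₃ = -0.1744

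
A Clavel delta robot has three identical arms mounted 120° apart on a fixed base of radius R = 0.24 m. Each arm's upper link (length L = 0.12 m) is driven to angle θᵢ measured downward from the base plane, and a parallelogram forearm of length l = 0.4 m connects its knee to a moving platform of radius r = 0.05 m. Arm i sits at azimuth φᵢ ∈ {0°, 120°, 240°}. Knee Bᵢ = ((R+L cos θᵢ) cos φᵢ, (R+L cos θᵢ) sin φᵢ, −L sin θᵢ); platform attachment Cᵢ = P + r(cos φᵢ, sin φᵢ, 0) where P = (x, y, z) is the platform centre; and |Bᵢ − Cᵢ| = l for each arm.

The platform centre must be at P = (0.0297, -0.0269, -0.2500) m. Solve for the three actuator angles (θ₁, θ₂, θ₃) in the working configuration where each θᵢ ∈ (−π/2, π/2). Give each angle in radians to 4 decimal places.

θ₁ = -0.3492, θ₂ = 0.3495, θ₃ = -0.0867

φ1=0.0° → target in arm frame (0.0297, -0.0269)
  e−x'=0.1603;  (l²−L²−(e−x')²−y'²−z²)/2L = 0.2362
  √(A²+B²)=0.2970;  θ1 = -1.0006+0.6514 ≈ -0.3492
φ2=120.0° → target in arm frame (-0.0381, -0.0123)
  A cos θ + B sin θ = C:  0.2281·cos θ + -0.2500·sin θ = 0.1287
  γ=atan2(-0.2500,0.2281)=-0.8311;  ψ=arccos(0.3804)=1.1806;  θ2=γ+ψ≈0.3495
rotate P by −φ3: (0.0084, 0.0392, -0.2500)
  e−x'=0.1816;  (l²−L²−(e−x')²−y'²−z²)/2L = 0.2025
  √(A²+B²)=0.3090;  θ3 = -0.9427+0.8560 ≈ -0.0867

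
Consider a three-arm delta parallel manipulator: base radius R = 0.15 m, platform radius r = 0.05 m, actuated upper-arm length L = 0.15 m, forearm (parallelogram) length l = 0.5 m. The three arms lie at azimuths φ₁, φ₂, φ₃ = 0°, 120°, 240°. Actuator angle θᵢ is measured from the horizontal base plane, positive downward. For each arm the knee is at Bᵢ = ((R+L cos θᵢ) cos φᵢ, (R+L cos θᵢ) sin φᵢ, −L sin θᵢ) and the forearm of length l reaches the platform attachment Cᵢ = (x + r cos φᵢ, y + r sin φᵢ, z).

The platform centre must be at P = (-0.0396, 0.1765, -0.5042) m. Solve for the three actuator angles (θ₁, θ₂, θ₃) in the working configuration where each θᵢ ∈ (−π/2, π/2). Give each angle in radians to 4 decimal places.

θ₁ = 0.7855, θ₂ = 0.0873, θ₃ = 1.0473

φ1=0.0° → target in arm frame (-0.0396, 0.1765)
  A=0.1396, B=-0.5042, C=(l²−L²−A²−y'²−z²)/(2L)=-0.2579
  √(A²+B²)=0.5232;  θ1 = -1.3007+2.0862 ≈ 0.7855
rotate P by −φ2: (0.1727, -0.0540, -0.5042)
  A=-0.0727, B=-0.5042, C=(l²−L²−A²−y'²−z²)/(2L)=-0.1164
  θ2 = atan2(B,A) + arccos(C/0.5094) = 0.0873
arm 3 (φ=240.0°): x'=-0.1331, y'=-0.1225
  e−x'=0.2331;  (l²−L²−(e−x')²−y'²−z²)/2L = -0.3202
  √(A²+B²)=0.5555;  θ3 = -1.1378+2.1851 ≈ 1.0473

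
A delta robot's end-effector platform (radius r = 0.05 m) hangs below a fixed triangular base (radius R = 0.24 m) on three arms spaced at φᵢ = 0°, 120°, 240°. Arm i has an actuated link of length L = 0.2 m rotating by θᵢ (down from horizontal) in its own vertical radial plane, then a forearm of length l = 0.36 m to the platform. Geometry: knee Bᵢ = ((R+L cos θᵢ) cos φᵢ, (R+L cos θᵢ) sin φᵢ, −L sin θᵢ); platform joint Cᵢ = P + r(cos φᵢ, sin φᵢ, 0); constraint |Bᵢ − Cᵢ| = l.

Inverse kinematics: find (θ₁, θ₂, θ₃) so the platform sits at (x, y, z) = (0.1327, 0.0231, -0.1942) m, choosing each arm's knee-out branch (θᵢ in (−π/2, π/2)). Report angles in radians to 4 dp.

θ₁ = -0.3485, θ₂ = 1.0469, θ₃ = 1.2216

φ1=0.0° → target in arm frame (0.1327, 0.0231)
  e−x'=0.0573;  (l²−L²−(e−x')²−y'²−z²)/2L = 0.1202
  γ=atan2(-0.1942,0.0573)=-1.2839;  ψ=arccos(0.5935)=0.9354;  θ1=γ+ψ≈-0.3485
rotate P by −φ2: (-0.0463, -0.1265, -0.1942)
  A cos θ + B sin θ = C:  0.2363·cos θ + -0.1942·sin θ = -0.0499
  θ2 = atan2(B,A) + arccos(C/0.3059) = 1.0469
arm 3 (φ=240.0°): x'=-0.0864, y'=0.1034
  A cos θ + B sin θ = C:  0.2764·cos θ + -0.1942·sin θ = -0.0879
  √(A²+B²)=0.3378;  θ3 = -0.6125+1.8342 ≈ 1.2216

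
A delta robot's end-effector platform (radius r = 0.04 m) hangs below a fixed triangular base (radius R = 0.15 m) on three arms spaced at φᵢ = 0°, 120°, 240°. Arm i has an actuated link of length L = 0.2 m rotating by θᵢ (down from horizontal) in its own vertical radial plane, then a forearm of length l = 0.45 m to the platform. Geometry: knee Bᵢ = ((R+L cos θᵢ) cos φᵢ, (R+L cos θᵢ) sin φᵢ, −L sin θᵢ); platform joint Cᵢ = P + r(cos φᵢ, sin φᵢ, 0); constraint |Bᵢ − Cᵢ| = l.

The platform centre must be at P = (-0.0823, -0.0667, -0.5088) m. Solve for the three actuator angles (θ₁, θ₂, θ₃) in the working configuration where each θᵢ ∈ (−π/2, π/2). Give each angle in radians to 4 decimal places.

rotate P by −φ1: (-0.0823, -0.0667, -0.5088)
  e−x'=0.1923;  (l²−L²−(e−x')²−y'²−z²)/2L = -0.3445
  θ1 = atan2(B,A) + arccos(C/0.5439) = 1.0473
arm 2 (φ=120.0°): x'=-0.0166, y'=0.1046
  e−x'=0.1266;  (l²−L²−(e−x')²−y'²−z²)/2L = -0.3084
  θ2 = atan2(B,A) + arccos(C/0.5243) = 0.8727
φ3=240.0° → target in arm frame (0.0989, -0.0379)
  e−x'=0.0111;  (l²−L²−(e−x')²−y'²−z²)/2L = -0.2448
  √(A²+B²)=0.5089;  θ3 = -1.5490+2.0727 ≈ 0.5237

θ₁ = 1.0473, θ₂ = 0.8727, θ₃ = 0.5237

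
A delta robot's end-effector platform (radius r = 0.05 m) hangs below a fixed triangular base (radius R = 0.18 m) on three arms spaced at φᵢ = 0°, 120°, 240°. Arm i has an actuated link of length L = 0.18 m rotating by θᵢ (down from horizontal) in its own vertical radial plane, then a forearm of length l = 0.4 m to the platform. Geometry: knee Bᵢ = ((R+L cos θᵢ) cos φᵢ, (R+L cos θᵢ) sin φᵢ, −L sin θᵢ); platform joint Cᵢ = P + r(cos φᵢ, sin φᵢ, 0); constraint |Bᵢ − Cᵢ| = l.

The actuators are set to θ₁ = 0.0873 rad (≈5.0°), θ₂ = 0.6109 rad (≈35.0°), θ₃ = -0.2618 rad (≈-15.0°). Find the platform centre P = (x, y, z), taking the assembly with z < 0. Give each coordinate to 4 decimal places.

(0.0151, -0.0882, -0.2720)

arm 1 at φ=0.0°: e+L cos θ1 = 0.3093;  O1 = (0.3093, 0.0000, -0.0157)
φ2=120.0°: virtual centre (-0.1387, 0.2403, -0.1032), radius l
φ3=240.0°: virtual centre (-0.1519, -0.2632, 0.0466), radius l
subtract pairs → two planes through P
linear system: -0.8961x+0.4805y = -0.0083−-0.1751z; -0.9225x+-0.5263y = -0.0014−0.1246z
det = 0.9149;  x = 0.0055+-0.0353z,  y = -0.0070+0.2986z
sphere 1 gives Az²+Bz+C=0 with A=1.0904, B=0.0487, C=-0.0674;  B²−4AC=0.2964;  roots -0.2720, 0.2273;  negative root z = -0.2720
x = 0.0151, y = -0.0882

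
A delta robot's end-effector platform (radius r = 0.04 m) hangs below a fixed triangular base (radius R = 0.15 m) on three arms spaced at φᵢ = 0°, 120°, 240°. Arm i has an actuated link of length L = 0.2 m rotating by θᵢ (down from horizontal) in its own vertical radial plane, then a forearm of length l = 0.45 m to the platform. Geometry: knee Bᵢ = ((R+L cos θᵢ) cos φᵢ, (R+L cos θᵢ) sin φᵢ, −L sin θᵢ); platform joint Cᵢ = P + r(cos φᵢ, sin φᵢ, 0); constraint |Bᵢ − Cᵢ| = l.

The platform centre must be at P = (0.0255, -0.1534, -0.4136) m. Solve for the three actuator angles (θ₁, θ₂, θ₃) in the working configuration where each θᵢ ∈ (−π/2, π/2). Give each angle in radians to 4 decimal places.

rotate P by −φ1: (0.0255, -0.1534, -0.4136)
  e−x'=0.0845;  (l²−L²−(e−x')²−y'²−z²)/2L = -0.0981
  √(A²+B²)=0.4221;  θ1 = -1.3693+1.8053 ≈ 0.4360
rotate P by −φ2: (-0.1456, 0.0546, -0.4136)
  e−x'=0.2556;  (l²−L²−(e−x')²−y'²−z²)/2L = -0.1922
  θ2 = atan2(B,A) + arccos(C/0.4862) = 0.9599
arm 3 (φ=240.0°): x'=0.1201, y'=0.0988
  A=-0.0101, B=-0.4136, C=(l²−L²−A²−y'²−z²)/(2L)=-0.0461
  γ=atan2(-0.4136,-0.0101)=-1.5952;  ψ=arccos(-0.1113)=1.6824;  θ3=γ+ψ≈0.0872

θ₁ = 0.4360, θ₂ = 0.9599, θ₃ = 0.0872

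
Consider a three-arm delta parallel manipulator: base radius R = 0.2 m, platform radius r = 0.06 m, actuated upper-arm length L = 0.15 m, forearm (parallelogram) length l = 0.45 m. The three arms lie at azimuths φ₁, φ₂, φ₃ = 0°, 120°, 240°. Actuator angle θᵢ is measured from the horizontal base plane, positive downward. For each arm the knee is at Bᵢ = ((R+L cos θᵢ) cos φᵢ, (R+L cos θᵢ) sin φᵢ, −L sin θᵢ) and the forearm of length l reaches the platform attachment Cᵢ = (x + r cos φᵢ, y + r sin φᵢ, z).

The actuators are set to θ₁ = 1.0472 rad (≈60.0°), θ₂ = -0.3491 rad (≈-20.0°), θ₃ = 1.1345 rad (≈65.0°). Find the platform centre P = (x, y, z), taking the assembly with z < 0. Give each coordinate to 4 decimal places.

φ1=0.0°: virtual centre (0.2150, 0.0000, -0.1299), radius l
arm 2 at φ=120.0°: (R−r)+L cos θ2 = 0.2810;  O2 = (-0.1405, 0.2433, 0.0513)
φ3=240.0°: virtual centre (-0.1017, -0.1761, -0.1359), radius l
|O₂|²−|O₁|² = 0.0185;  |O₃|²−|O₁|² = -0.0033
plane₁₂: -0.7110x+0.4866y+0.3624z = 0.0185
Cramer: x(z) = -0.0088+0.2180z;  y(z) = 0.0251-0.4263z
sphere 1 gives Az²+Bz+C=0 with A=1.2292, B=0.1408, C=-0.1349;  B²−4AC=0.6832;  roots -0.3935, 0.2789;  negative root z = -0.3935
x = -0.0946, y = 0.1928

(-0.0946, 0.1928, -0.3935)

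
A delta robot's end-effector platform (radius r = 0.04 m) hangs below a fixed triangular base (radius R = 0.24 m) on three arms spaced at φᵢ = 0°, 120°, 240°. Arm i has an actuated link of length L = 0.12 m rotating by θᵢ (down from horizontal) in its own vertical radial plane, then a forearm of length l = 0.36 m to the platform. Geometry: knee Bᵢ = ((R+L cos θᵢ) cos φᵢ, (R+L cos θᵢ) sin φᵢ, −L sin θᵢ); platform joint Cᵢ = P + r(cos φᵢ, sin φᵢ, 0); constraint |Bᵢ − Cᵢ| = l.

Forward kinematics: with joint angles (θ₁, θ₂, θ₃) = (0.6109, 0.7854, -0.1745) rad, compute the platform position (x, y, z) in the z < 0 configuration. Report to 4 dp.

(-0.0184, -0.0587, -0.2297)

arm 1 at φ=0.0°: ρ1 = 0.2983;  centre 1 = (0.2983, 0.0000, -0.0688)
φ2=120.0°: virtual centre (-0.1424, 0.2467, -0.0849), radius l
φ3=240.0°: virtual centre (-0.1591, -0.2755, 0.0208), radius l
subtract pairs → two planes through P
[-0.8814 0.4934 -0.0320]·P = -0.0054;  [-0.9148 -0.5511 0.1793]·P = 0.0080
det = 0.9371;  x = -0.0010+0.0756z,  y = -0.0127+0.2000z
quadratic in z: (1.0457)z²+(0.0873)z+(-0.0351)=0, √Δ=0.3930 → z ∈ {-0.2297, 0.1462}; z = -0.2297 (taking z<0)
x = -0.0184, y = -0.0587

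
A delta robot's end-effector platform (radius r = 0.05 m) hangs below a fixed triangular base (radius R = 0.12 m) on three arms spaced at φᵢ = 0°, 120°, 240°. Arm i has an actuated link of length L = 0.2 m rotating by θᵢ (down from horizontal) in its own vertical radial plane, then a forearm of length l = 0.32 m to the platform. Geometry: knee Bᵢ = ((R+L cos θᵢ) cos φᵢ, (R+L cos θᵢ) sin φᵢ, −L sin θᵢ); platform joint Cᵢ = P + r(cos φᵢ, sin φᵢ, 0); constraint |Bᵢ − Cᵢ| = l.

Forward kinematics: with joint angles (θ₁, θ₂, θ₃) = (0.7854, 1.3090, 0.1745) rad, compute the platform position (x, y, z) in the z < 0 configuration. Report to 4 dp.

(0.0128, -0.1812, -0.3149)

φ1=0.0°: virtual centre (0.2114, 0.0000, -0.1414), radius l
arm 2 at φ=120.0°: (R−r)+L cos θ2 = 0.1218;  O2 = (-0.0609, 0.1055, -0.1932)
φ3=240.0°: virtual centre (-0.1335, -0.2312, -0.0347), radius l
eliminate P² terms by subtracting sphere 1 from 2 and 3
plane₁₂: -0.5446x+0.2109y+-0.1035z = -0.0126
det = 0.3973;  x = 0.0105+-0.0072z,  y = -0.0325+0.4723z
quadratic in z: (1.2231)z²+(0.2551)z+(-0.0410)=0, √Δ=0.5153 → z ∈ {-0.3149, 0.1064}; z = -0.3149 (taking z<0)
x = 0.0128, y = -0.1812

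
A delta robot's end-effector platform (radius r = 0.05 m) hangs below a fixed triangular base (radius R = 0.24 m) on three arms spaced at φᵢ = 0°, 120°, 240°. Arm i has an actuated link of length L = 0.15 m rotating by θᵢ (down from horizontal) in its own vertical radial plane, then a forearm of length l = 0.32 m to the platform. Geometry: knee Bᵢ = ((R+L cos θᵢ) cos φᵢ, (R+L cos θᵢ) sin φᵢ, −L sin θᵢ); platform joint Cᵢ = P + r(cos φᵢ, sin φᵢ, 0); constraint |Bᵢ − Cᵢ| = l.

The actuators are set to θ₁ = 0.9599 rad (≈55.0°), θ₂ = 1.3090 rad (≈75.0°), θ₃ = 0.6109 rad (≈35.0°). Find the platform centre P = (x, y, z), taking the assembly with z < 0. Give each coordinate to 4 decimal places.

(0.0035, -0.0690, -0.2758)

φ1=0.0°: virtual centre (0.2760, 0.0000, -0.1229), radius l
φ2=120.0°: virtual centre (-0.1144, 0.1982, -0.1449), radius l
φ3=240.0°: virtual centre (-0.1564, -0.2710, -0.0860), radius l
|centre ₂|²−|centre ₁|² = -0.0179;  |centre ₃|²−|centre ₁|² = 0.0140
plane₁₂: -0.7809x+0.3963y+-0.0440z = -0.0179
det = 0.7660;  x = 0.0055+0.0070z,  y = -0.0345+0.1248z
sphere 1 gives Az²+Bz+C=0 with A=1.0156, B=0.2334, C=-0.0129;  B²−4AC=0.1068;  roots -0.2758, 0.0460;  negative root z = -0.2758
x = 0.0035, y = -0.0690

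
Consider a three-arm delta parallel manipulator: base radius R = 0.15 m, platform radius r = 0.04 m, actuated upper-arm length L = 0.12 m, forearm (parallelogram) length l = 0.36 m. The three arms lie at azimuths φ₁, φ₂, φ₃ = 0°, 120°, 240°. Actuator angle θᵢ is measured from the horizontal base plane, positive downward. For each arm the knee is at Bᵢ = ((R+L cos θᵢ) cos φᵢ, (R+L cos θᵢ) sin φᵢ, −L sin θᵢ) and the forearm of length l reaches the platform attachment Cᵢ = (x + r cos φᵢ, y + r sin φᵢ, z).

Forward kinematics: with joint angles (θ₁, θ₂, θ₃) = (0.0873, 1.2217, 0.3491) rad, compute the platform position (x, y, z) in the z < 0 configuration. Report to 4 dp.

(0.0917, -0.1066, -0.3255)

arm 1 at φ=0.0°: (R−r)+L cos θ1 = 0.2295;  centre 1 = (0.2295, 0.0000, -0.0105)
φ2=120.0°: virtual centre (-0.0755, 0.1308, -0.1128), radius l
centre 3 = (0.2228·cos240.0°, 0.2228·sin240.0°, -0.0410) = (-0.1114, -0.1929, -0.0410)
|centre ₂|²−|centre ₁|² = -0.0173;  |centre ₃|²−|centre ₁|² = -0.0015
plane₁₂: -0.6101x+0.2616y+-0.2046z = -0.0173
Cramer: x(z) = 0.0170-0.2294z;  y(z) = -0.0263+0.2469z
into |P−centre ₁|² = l²: 1.1136z² + 0.1055z + -0.0836 = 0;  Δ = 0.3837;  z = -0.3255 or 0.2308 → z<0 root = -0.3255
x = 0.0917, y = -0.1066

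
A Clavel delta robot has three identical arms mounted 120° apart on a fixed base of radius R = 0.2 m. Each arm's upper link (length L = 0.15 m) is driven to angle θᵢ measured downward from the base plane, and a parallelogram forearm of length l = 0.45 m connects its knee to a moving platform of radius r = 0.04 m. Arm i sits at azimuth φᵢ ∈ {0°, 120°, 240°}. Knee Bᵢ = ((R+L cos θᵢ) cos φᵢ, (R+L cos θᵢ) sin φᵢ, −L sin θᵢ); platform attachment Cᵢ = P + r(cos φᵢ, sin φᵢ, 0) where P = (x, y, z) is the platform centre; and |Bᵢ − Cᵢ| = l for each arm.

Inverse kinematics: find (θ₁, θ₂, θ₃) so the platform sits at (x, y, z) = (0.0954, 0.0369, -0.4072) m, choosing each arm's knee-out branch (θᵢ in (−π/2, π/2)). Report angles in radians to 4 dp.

θ₁ = 0.0873, θ₂ = 0.6111, θ₃ = 0.8727

rotate P by −φ1: (0.0954, 0.0369, -0.4072)
  A=0.0646, B=-0.4072, C=(l²−L²−A²−y'²−z²)/(2L)=0.0288
  θ1 = atan2(B,A) + arccos(C/0.4123) = 0.0873
rotate P by −φ2: (-0.0157, -0.1011, -0.4072)
  A=0.1757, B=-0.4072, C=(l²−L²−A²−y'²−z²)/(2L)=-0.0897
  √(A²+B²)=0.4435;  θ2 = -1.1634+1.7745 ≈ 0.6111
φ3=240.0° → target in arm frame (-0.0797, 0.0642)
  A=0.2397, B=-0.4072, C=(l²−L²−A²−y'²−z²)/(2L)=-0.1579
  √(A²+B²)=0.4725;  θ3 = -1.0388+1.9115 ≈ 0.8727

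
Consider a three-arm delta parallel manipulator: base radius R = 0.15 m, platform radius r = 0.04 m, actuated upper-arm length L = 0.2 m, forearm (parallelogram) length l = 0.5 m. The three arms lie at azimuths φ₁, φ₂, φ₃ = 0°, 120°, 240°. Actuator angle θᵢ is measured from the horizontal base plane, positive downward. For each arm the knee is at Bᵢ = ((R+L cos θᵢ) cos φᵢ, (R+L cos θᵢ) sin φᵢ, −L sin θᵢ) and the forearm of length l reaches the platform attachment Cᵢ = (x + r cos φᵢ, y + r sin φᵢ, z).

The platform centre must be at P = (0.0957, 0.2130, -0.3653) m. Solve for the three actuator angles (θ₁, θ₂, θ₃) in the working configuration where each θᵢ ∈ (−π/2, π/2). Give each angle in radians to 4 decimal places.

φ1=0.0° → target in arm frame (0.0957, 0.2130)
  A=0.0143, B=-0.3653, C=(l²−L²−A²−y'²−z²)/(2L)=0.0775
  γ=atan2(-0.3653,0.0143)=-1.5317;  ψ=arccos(0.2119)=1.3573;  θ1=γ+ψ≈-0.1744
rotate P by −φ2: (0.1366, -0.1894, -0.3653)
  A cos θ + B sin θ = C:  -0.0266·cos θ + -0.3653·sin θ = 0.1000
  √(A²+B²)=0.3663;  θ2 = -1.6435+1.2944 ≈ -0.3491
φ3=240.0° → target in arm frame (-0.2323, -0.0236)
  A cos θ + B sin θ = C:  0.3423·cos θ + -0.3653·sin θ = -0.1030
  √(A²+B²)=0.5006;  θ3 = -0.8179+1.7779 ≈ 0.9600

θ₁ = -0.1744, θ₂ = -0.3491, θ₃ = 0.9600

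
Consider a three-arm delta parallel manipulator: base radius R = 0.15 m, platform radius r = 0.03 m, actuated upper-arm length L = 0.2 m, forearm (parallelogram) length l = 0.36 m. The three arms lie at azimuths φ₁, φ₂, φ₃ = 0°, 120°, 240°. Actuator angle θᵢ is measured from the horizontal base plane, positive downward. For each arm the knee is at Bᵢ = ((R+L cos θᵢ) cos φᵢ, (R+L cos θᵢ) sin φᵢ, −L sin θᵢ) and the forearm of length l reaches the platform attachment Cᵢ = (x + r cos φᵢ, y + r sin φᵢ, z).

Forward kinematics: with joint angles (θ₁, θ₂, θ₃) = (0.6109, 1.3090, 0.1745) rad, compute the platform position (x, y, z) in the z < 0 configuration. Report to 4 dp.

arm 1 at φ=0.0°: ρ1 = 0.2838;  O1 = (0.2838, 0.0000, -0.1147)
arm 2 at φ=120.0°: ρ2 = 0.1718;  O2 = (-0.0859, 0.1488, -0.1932)
O3 = (0.3170·cos240.0°, 0.3170·sin240.0°, -0.0347) = (-0.1585, -0.2745, -0.0347)
subtract pairs → two planes through P
linear system: -0.7394x+0.2975y = -0.0269−-0.1569z; -0.8846x+-0.5490y = 0.0080−0.1600z
Cramer: x(z) = 0.0185-0.0576z;  y(z) = -0.0443+0.3843z
sphere 1 gives Az²+Bz+C=0 with A=1.1510, B=0.2259, C=-0.0441;  B²−4AC=0.2540;  roots -0.3171, 0.1208;  negative root z = -0.3171
x = 0.0368, y = -0.1662

(0.0368, -0.1662, -0.3171)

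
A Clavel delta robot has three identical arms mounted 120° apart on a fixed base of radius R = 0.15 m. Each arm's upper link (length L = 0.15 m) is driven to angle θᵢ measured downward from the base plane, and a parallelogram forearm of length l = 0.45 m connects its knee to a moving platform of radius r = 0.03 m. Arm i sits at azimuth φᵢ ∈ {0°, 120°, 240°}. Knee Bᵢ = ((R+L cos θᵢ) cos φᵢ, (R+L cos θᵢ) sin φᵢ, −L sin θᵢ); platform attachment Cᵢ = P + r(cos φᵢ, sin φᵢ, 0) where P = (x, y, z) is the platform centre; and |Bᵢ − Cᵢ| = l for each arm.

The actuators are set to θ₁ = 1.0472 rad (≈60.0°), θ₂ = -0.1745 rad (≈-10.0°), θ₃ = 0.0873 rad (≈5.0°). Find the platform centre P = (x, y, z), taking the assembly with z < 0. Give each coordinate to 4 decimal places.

(-0.1818, 0.0313, -0.3740)

O1 = (0.1950·cos0.0°, 0.1950·sin0.0°, -0.1299) = (0.1950, 0.0000, -0.1299)
φ2=120.0°: virtual centre (-0.1339, 0.2319, 0.0260), radius l
φ3=240.0°: virtual centre (-0.1347, -0.2333, -0.0131), radius l
eliminate P² terms by subtracting sphere 1 from 2 and 3
linear system: -0.6577x+0.4637y = 0.0175−0.3119z; -0.6594x+-0.4667y = 0.0179−0.2337z
det = 0.6127;  x = -0.0268+0.4144z,  y = -0.0004+-0.0849z
into |P−O₁|² = l²: 1.1789z² + 0.0760z + -0.1364 = 0;  Δ = 0.6491;  z = -0.3740 or 0.3095 → z<0 root = -0.3740
x = -0.1818, y = 0.0313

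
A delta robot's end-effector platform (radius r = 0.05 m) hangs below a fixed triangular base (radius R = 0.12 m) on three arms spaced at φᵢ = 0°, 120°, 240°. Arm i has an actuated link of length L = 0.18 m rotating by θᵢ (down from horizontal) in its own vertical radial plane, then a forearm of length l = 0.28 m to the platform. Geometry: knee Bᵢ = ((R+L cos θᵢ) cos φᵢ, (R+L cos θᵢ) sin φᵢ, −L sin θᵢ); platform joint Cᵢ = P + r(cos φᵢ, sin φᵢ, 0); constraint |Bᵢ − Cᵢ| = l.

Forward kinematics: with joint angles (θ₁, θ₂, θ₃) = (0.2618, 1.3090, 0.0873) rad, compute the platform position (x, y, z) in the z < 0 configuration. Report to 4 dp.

(0.0677, -0.1469, -0.2071)

φ1=0.0°: virtual centre (0.2439, 0.0000, -0.0466), radius l
arm 2 at φ=120.0°: e+L cos θ2 = 0.1166;  S2 = (-0.0583, 0.1010, -0.1739)
S3 = (0.2493·cos240.0°, 0.2493·sin240.0°, -0.0157) = (-0.1247, -0.2159, -0.0157)
subtract pairs → two planes through P
[-0.6043 0.2019 -0.2546]·P = -0.0178;  [-0.7370 -0.4318 0.0618]·P = 0.0008
Cramer: x(z) = 0.0184-0.2378z;  y(z) = -0.0332+0.5490z
into |P−S₁|² = l²: 1.3579z² + 0.1640z + -0.0243 = 0;  Δ = 0.1588;  z = -0.2071 or 0.0864 → z<0 root = -0.2071
x = 0.0677, y = -0.1469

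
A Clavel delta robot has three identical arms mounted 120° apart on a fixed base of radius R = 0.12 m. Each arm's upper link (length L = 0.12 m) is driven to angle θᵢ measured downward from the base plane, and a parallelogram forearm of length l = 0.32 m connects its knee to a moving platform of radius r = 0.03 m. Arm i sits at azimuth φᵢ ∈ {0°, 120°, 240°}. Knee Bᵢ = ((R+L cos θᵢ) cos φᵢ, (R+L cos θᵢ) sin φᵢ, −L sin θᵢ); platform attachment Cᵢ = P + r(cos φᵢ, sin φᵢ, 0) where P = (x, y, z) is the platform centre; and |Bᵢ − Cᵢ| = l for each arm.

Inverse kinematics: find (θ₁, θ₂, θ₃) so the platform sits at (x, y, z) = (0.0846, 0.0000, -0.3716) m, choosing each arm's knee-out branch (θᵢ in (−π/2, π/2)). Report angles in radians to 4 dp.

θ₁ = 0.6112, θ₂ = 1.2219, θ₃ = 1.2219

arm 1 (φ=0.0°): x'=0.0846, y'=0.0000
  e−x'=0.0054;  (l²−L²−(e−x')²−y'²−z²)/2L = -0.2088
  γ=atan2(-0.3716,0.0054)=-1.5563;  ψ=arccos(-0.5619)=2.1674;  θ1=γ+ψ≈0.6112
arm 2 (φ=120.0°): x'=-0.0423, y'=-0.0733
  A cos θ + B sin θ = C:  0.1323·cos θ + -0.3716·sin θ = -0.3040
  √(A²+B²)=0.3944;  θ2 = -1.2288+2.4507 ≈ 1.2219
rotate P by −φ3: (-0.0423, 0.0733, -0.3716)
  e−x'=0.1323;  (l²−L²−(e−x')²−y'²−z²)/2L = -0.3040
  θ3 = atan2(B,A) + arccos(C/0.3944) = 1.2219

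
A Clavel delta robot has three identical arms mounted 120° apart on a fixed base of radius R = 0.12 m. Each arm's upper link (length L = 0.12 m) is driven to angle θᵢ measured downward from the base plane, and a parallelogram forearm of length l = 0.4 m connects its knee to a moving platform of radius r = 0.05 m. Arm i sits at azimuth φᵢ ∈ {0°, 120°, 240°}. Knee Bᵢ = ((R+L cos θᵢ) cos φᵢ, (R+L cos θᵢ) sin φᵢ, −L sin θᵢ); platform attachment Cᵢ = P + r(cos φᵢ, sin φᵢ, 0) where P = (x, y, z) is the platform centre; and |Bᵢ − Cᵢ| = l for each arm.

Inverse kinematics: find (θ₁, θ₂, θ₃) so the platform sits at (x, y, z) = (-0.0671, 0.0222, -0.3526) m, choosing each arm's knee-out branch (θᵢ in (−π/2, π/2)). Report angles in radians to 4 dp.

θ₁ = 0.3490, θ₂ = -0.1745, θ₃ = -0.0003

rotate P by −φ1: (-0.0671, 0.0222, -0.3526)
  A cos θ + B sin θ = C:  0.1371·cos θ + -0.3526·sin θ = 0.0083
  θ1 = atan2(B,A) + arccos(C/0.3783) = 0.3490
φ2=120.0° → target in arm frame (0.0528, 0.0470)
  e−x'=0.0172;  (l²−L²−(e−x')²−y'²−z²)/2L = 0.0782
  γ=atan2(-0.3526,0.0172)=-1.5220;  ψ=arccos(0.2215)=1.3474;  θ2=γ+ψ≈-0.1745
arm 3 (φ=240.0°): x'=0.0143, y'=-0.0692
  e−x'=0.0557;  (l²−L²−(e−x')²−y'²−z²)/2L = 0.0558
  γ=atan2(-0.3526,0.0557)=-1.4142;  ψ=arccos(0.1562)=1.4139;  θ3=γ+ψ≈-0.0003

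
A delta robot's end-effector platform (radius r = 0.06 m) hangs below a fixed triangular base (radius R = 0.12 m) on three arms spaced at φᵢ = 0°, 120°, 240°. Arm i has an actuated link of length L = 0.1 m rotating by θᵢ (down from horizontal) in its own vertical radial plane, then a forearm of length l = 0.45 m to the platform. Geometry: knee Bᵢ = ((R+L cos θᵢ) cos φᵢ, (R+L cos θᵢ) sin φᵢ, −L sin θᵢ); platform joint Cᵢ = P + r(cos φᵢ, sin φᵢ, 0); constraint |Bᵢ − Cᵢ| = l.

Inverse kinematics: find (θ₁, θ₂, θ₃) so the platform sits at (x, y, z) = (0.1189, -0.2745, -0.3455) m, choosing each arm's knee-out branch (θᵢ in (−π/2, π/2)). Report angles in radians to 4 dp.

θ₁ = -0.0876, θ₂ = 1.3959, θ₃ = -0.3495

φ1=0.0° → target in arm frame (0.1189, -0.2745)
  e−x'=-0.0589;  (l²−L²−(e−x')²−y'²−z²)/2L = -0.0284
  θ1 = atan2(B,A) + arccos(C/0.3505) = -0.0876
arm 2 (φ=120.0°): x'=-0.2972, y'=0.0343
  e−x'=0.3572;  (l²−L²−(e−x')²−y'²−z²)/2L = -0.2781
  θ2 = atan2(B,A) + arccos(C/0.4969) = 1.3959
rotate P by −φ3: (0.1783, 0.2402, -0.3455)
  e−x'=-0.1183;  (l²−L²−(e−x')²−y'²−z²)/2L = 0.0072
  √(A²+B²)=0.3652;  θ3 = -1.9006+1.5511 ≈ -0.3495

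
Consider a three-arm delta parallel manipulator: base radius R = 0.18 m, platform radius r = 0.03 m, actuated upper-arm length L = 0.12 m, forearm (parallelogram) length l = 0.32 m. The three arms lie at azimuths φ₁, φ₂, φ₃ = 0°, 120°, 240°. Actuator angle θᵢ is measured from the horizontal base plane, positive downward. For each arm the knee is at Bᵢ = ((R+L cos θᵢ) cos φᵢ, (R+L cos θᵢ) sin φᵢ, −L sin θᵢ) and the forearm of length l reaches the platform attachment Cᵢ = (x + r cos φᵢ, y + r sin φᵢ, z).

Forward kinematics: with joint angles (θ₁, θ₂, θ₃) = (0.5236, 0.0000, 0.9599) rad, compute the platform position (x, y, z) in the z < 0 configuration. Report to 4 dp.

(0.0012, 0.0743, -0.2417)

φ1=0.0°: virtual centre (0.2539, 0.0000, -0.0600), radius l
arm 2 at φ=120.0°: (R−r)+L cos θ2 = 0.2700;  O2 = (-0.1350, 0.2338, 0.0000)
arm 3 at φ=240.0°: (R−r)+L cos θ3 = 0.2188;  O3 = (-0.1094, -0.1895, -0.0983)
subtract pairs → two planes through P
[-0.7778 0.4677 0.1200]·P = 0.0048;  [-0.7267 -0.3790 -0.0766]·P = -0.0105
det = 0.6347;  x = 0.0049+0.0152z,  y = 0.0184+-0.2313z
sphere 1 gives Az²+Bz+C=0 with A=1.0537, B=0.1039, C=-0.0364;  B²−4AC=0.1644;  roots -0.2417, 0.1431;  negative root z = -0.2417
x = 0.0012, y = 0.0743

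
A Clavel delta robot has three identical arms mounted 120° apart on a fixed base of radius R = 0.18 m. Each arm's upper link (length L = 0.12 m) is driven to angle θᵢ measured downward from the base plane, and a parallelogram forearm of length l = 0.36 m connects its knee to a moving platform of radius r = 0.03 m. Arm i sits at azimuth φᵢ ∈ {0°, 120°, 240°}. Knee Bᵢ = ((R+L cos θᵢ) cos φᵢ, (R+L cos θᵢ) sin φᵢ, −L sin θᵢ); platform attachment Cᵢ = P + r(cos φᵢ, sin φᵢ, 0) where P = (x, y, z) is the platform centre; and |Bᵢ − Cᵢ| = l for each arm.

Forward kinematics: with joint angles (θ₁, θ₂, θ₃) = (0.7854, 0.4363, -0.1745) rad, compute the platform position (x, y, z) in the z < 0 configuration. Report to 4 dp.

φ1=0.0°: virtual centre (0.2349, 0.0000, -0.0849), radius l
arm 2 at φ=120.0°: ρ2 = 0.2588;  S2 = (-0.1294, 0.2241, -0.0507)
φ3=240.0°: virtual centre (-0.1341, -0.2322, 0.0208), radius l
subtract pairs → two planes through P
[-0.7285 0.4482 0.0683]·P = 0.0072;  [-0.7379 -0.4645 0.2114]·P = 0.0100
Cramer: x(z) = -0.0117+0.1890z;  y(z) = -0.0030+0.1548z
quadratic in z: (1.0597)z²+(0.0756)z+(-0.0616)=0, √Δ=0.5166 → z ∈ {-0.2794, 0.2081}; z = -0.2794 (taking z<0)
x = -0.0645, y = -0.0462

(-0.0645, -0.0462, -0.2794)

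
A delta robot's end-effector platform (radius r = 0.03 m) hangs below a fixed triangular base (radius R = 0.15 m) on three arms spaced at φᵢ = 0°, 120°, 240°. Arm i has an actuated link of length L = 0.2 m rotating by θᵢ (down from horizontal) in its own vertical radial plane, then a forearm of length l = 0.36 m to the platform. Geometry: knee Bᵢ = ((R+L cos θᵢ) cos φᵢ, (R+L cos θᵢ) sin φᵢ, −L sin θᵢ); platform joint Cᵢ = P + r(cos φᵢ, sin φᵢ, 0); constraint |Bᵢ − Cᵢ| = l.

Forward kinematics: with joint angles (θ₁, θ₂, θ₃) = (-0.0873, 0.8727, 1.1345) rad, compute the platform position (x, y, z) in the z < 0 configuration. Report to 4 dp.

(0.1559, 0.0437, -0.3004)

arm 1 at φ=0.0°: (R−r)+L cos θ1 = 0.3192;  S1 = (0.3192, 0.0000, 0.0174)
S2 = (0.2486·cos120.0°, 0.2486·sin120.0°, -0.1532) = (-0.1243, 0.2153, -0.1532)
arm 3 at φ=240.0°: (R−r)+L cos θ3 = 0.2045;  S3 = (-0.1023, -0.1771, -0.1813)
|S₂|²−|S₁|² = -0.0170;  |S₃|²−|S₁|² = -0.0275
linear system: -0.8870x+0.4305y = -0.0170−-0.3413z; -0.8430x+-0.3542y = -0.0275−-0.3974z
Cramer: x(z) = 0.0264-0.4312z;  y(z) = 0.0149-0.0957z
quadratic in z: (1.1951)z²+(0.2148)z+(-0.0433)=0, √Δ=0.5032 → z ∈ {-0.3004, 0.1206}; z = -0.3004 (taking z<0)
x = 0.1559, y = 0.0437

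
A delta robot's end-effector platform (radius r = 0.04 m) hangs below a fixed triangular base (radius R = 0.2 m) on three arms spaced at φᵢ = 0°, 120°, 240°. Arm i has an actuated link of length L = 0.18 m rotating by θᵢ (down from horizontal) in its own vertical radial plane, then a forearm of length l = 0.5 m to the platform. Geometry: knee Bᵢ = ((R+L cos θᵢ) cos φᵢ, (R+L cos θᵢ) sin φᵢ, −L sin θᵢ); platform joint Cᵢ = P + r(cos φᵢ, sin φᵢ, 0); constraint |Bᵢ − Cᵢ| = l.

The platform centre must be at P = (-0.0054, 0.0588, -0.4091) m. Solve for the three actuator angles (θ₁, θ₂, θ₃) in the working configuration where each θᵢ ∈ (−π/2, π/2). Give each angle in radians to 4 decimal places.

θ₁ = 0.2616, θ₂ = -0.0001, θ₃ = 0.4362

rotate P by −φ1: (-0.0054, 0.0588, -0.4091)
  A=0.1654, B=-0.4091, C=(l²−L²−A²−y'²−z²)/(2L)=0.0540
  γ=atan2(-0.4091,0.1654)=-1.1866;  ψ=arccos(0.1223)=1.4482;  θ1=γ+ψ≈0.2616
arm 2 (φ=120.0°): x'=0.0536, y'=-0.0247
  A cos θ + B sin θ = C:  0.1064·cos θ + -0.4091·sin θ = 0.1064
  γ=atan2(-0.4091,0.1064)=-1.3164;  ψ=arccos(0.2518)=1.3163;  θ2=γ+ψ≈-0.0001
φ3=240.0° → target in arm frame (-0.0482, -0.0341)
  A cos θ + B sin θ = C:  0.2082·cos θ + -0.4091·sin θ = 0.0159
  θ3 = atan2(B,A) + arccos(C/0.4590) = 0.4362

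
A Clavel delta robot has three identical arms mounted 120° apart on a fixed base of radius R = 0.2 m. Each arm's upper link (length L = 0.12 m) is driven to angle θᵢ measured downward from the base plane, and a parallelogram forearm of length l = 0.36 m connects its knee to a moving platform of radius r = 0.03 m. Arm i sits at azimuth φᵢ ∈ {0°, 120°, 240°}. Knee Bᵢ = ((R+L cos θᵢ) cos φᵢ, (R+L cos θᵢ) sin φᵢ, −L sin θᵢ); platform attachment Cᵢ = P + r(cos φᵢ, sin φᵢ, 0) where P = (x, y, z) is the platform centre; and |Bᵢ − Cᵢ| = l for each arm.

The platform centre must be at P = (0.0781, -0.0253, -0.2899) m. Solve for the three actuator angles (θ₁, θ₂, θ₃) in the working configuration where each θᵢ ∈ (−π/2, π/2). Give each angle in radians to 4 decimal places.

θ₁ = -0.0002, θ₂ = 0.9600, θ₃ = 0.6980

rotate P by −φ1: (0.0781, -0.0253, -0.2899)
  A=0.0919, B=-0.2899, C=(l²−L²−A²−y'²−z²)/(2L)=0.0920
  γ=atan2(-0.2899,0.0919)=-1.2638;  ψ=arccos(0.3024)=1.2636;  θ1=γ+ψ≈-0.0002
arm 2 (φ=120.0°): x'=-0.0610, y'=-0.0550
  A cos θ + B sin θ = C:  0.2310·cos θ + -0.2899·sin θ = -0.1050
  θ2 = atan2(B,A) + arccos(C/0.3707) = 0.9600
arm 3 (φ=240.0°): x'=-0.0171, y'=0.0803
  A=0.1871, B=-0.2899, C=(l²−L²−A²−y'²−z²)/(2L)=-0.0430
  √(A²+B²)=0.3451;  θ3 = -0.9976+1.6956 ≈ 0.6980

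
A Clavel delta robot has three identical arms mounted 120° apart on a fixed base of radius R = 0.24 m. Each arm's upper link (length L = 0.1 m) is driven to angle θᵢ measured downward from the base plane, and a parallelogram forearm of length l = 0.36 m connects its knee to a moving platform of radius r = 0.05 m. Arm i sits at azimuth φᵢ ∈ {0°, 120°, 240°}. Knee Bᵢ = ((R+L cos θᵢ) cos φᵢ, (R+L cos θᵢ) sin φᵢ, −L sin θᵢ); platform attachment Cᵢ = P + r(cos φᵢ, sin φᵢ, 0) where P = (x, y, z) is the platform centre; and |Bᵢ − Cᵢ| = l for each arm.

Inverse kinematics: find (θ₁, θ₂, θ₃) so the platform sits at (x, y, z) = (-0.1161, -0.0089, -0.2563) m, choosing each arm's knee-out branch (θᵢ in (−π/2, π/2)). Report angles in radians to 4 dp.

θ₁ = 1.3965, θ₂ = 0.0868, θ₃ = -0.0876

arm 1 (φ=0.0°): x'=-0.1161, y'=-0.0089
  A=0.3061, B=-0.2563, C=(l²−L²−A²−y'²−z²)/(2L)=-0.1993
  γ=atan2(-0.2563,0.3061)=-0.6971;  ψ=arccos(-0.4993)=2.0936;  θ1=γ+ψ≈1.3965
arm 2 (φ=120.0°): x'=0.0503, y'=0.1050
  e−x'=0.1397;  (l²−L²−(e−x')²−y'²−z²)/2L = 0.1169
  √(A²+B²)=0.2919;  θ2 = -1.0719+1.1587 ≈ 0.0868
rotate P by −φ3: (0.0658, -0.0961, -0.2563)
  A=0.1242, B=-0.2563, C=(l²−L²−A²−y'²−z²)/(2L)=0.1462
  √(A²+B²)=0.2848;  θ3 = -1.1194+1.0318 ≈ -0.0876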